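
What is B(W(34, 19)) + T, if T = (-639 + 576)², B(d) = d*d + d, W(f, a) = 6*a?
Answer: 17079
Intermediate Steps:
B(d) = d + d² (B(d) = d² + d = d + d²)
T = 3969 (T = (-63)² = 3969)
B(W(34, 19)) + T = (6*19)*(1 + 6*19) + 3969 = 114*(1 + 114) + 3969 = 114*115 + 3969 = 13110 + 3969 = 17079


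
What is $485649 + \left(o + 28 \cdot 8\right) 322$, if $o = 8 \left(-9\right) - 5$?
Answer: $532983$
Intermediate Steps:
$o = -77$ ($o = -72 - 5 = -77$)
$485649 + \left(o + 28 \cdot 8\right) 322 = 485649 + \left(-77 + 28 \cdot 8\right) 322 = 485649 + \left(-77 + 224\right) 322 = 485649 + 147 \cdot 322 = 485649 + 47334 = 532983$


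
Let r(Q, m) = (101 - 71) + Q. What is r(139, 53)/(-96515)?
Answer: -169/96515 ≈ -0.0017510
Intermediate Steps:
r(Q, m) = 30 + Q
r(139, 53)/(-96515) = (30 + 139)/(-96515) = 169*(-1/96515) = -169/96515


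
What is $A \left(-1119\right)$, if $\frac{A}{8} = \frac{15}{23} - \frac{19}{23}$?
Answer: $\frac{35808}{23} \approx 1556.9$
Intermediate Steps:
$A = - \frac{32}{23}$ ($A = 8 \left(\frac{15}{23} - \frac{19}{23}\right) = 8 \left(- \frac{4}{23}\right) = - \frac{32}{23} \approx -1.3913$)
$A \left(-1119\right) = \left(- \frac{32}{23}\right) \left(-1119\right) = \frac{35808}{23}$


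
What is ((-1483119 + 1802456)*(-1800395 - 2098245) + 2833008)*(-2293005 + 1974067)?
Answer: 397070528221910336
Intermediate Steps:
((-1483119 + 1802456)*(-1800395 - 2098245) + 2833008)*(-2293005 + 1974067) = (319337*(-3898640) + 2833008)*(-318938) = (-1244980001680 + 2833008)*(-318938) = -1244977168672*(-318938) = 397070528221910336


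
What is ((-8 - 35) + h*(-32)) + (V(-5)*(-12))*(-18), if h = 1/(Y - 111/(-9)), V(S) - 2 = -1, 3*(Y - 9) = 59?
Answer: 7061/41 ≈ 172.22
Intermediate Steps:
Y = 86/3 (Y = 9 + (⅓)*59 = 9 + 59/3 = 86/3 ≈ 28.667)
V(S) = 1 (V(S) = 2 - 1 = 1)
h = 1/41 (h = 1/(86/3 - 111/(-9)) = 1/(86/3 - 111*(-⅑)) = 1/(86/3 + 37/3) = 1/41 ≈ 0.024390)
((-8 - 35) + h*(-32)) + (V(-5)*(-12))*(-18) = ((-8 - 35) + (1/41)*(-32)) + (1*(-12))*(-18) = (-43 - 32/41) - 12*(-18) = -1795/41 + 216 = 7061/41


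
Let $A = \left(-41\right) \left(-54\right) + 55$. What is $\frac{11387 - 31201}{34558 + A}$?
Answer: $- \frac{19814}{36827} \approx -0.53803$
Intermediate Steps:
$A = 2269$ ($A = 2214 + 55 = 2269$)
$\frac{11387 - 31201}{34558 + A} = \frac{11387 - 31201}{34558 + 2269} = - \frac{19814}{36827}$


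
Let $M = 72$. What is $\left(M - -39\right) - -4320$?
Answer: $4431$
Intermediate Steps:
$\left(M - -39\right) - -4320 = \left(72 - -39\right) - -4320 = \left(72 + 39\right) + 4320 = 111 + 4320 = 4431$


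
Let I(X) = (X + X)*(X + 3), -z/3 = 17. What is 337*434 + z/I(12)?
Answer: 17550943/120 ≈ 1.4626e+5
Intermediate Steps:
z = -51 (z = -3*17 = -51)
I(X) = 2*X*(3 + X) (I(X) = (2*X)*(3 + X) = 2*X*(3 + X))
337*434 + z/I(12) = 337*434 - 51*1/(24*(3 + 12)) = 146258 - 51/(2*12*15) = 146258 - 51/360 = 146258 - 51*1/360 = 146258 - 17/120 = 17550943/120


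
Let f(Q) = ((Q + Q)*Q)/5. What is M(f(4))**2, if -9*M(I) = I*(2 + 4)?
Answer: 4096/225 ≈ 18.204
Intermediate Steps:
f(Q) = 2*Q**2/5 (f(Q) = ((2*Q)*Q)*(1/5) = (2*Q**2)*(1/5) = 2*Q**2/5)
M(I) = -2*I/3 (M(I) = -I*(2 + 4)/9 = -I*6/9 = -2*I/3)
M(f(4))**2 = (-4*4**2/15)**2 = (-4*16/15)**2 = (-2/3*32/5)**2 = (-64/15)**2 = 4096/225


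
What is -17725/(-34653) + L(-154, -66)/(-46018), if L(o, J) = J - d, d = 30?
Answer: 409497869/797330877 ≈ 0.51359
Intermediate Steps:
L(o, J) = -30 + J (L(o, J) = J - 1*30 = J - 30 = -30 + J)
-17725/(-34653) + L(-154, -66)/(-46018) = -17725/(-34653) + (-30 - 66)/(-46018) = -17725*(-1/34653) - 96*(-1/46018) = 17725/34653 + 48/23009 = 409497869/797330877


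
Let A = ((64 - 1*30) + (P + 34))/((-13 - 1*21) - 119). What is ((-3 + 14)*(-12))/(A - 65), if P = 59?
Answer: 5049/2518 ≈ 2.0052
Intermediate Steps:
A = -127/153 (A = ((64 - 1*30) + (59 + 34))/((-13 - 1*21) - 119) = ((64 - 30) + 93)/((-13 - 21) - 119) = (34 + 93)/(-34 - 119) = 127/(-153) = 127*(-1/153) = -127/153 ≈ -0.83007)
((-3 + 14)*(-12))/(A - 65) = ((-3 + 14)*(-12))/(-127/153 - 65) = (11*(-12))/(-10072/153) = -132*(-153/10072) = 5049/2518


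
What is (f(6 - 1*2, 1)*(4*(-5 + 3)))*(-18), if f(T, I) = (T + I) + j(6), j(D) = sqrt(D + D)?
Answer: 720 + 288*sqrt(3) ≈ 1218.8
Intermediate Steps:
j(D) = sqrt(2)*sqrt(D) (j(D) = sqrt(2*D) = sqrt(2)*sqrt(D))
f(T, I) = I + T + 2*sqrt(3) (f(T, I) = (T + I) + sqrt(2)*sqrt(6) = (I + T) + 2*sqrt(3) = I + T + 2*sqrt(3))
(f(6 - 1*2, 1)*(4*(-5 + 3)))*(-18) = ((1 + (6 - 1*2) + 2*sqrt(3))*(4*(-5 + 3)))*(-18) = ((1 + (6 - 2) + 2*sqrt(3))*(4*(-2)))*(-18) = ((1 + 4 + 2*sqrt(3))*(-8))*(-18) = ((5 + 2*sqrt(3))*(-8))*(-18) = (-40 - 16*sqrt(3))*(-18) = 720 + 288*sqrt(3)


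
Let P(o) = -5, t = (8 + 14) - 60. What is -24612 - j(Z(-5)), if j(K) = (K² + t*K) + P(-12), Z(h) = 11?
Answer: -24310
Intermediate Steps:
t = -38 (t = 22 - 60 = -38)
j(K) = -5 + K² - 38*K (j(K) = (K² - 38*K) - 5 = -5 + K² - 38*K)
-24612 - j(Z(-5)) = -24612 - (-5 + 11² - 38*11) = -24612 - (-5 + 121 - 418) = -24612 - 1*(-302) = -24612 + 302 = -24310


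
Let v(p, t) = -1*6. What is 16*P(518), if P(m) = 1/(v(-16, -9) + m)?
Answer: 1/32 ≈ 0.031250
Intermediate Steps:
v(p, t) = -6
P(m) = 1/(-6 + m)
16*P(518) = 16/(-6 + 518) = 16/512 = 16*(1/512) = 1/32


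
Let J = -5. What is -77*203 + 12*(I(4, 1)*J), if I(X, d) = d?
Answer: -15691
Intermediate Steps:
-77*203 + 12*(I(4, 1)*J) = -77*203 + 12*(1*(-5)) = -15631 + 12*(-5) = -15631 - 60 = -15691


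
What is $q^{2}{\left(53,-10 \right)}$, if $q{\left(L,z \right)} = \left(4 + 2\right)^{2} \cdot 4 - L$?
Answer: $8281$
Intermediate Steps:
$q{\left(L,z \right)} = 144 - L$ ($q{\left(L,z \right)} = 6^{2} \cdot 4 - L = 36 \cdot 4 - L = 144 - L$)
$q^{2}{\left(53,-10 \right)} = \left(144 - 53\right)^{2} = 91^{2} = 8281$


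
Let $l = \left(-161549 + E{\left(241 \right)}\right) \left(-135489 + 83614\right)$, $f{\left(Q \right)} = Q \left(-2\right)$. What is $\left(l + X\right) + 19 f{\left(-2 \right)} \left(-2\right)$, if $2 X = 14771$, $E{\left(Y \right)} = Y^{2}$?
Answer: $\frac{10734819467}{2} \approx 5.3674 \cdot 10^{9}$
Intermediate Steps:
$f{\left(Q \right)} = - 2 Q$
$X = \frac{14771}{2}$ ($X = \frac{1}{2} \cdot 14771 = \frac{14771}{2} \approx 7385.5$)
$l = 5367402500$ ($l = \left(-161549 + 241^{2}\right) \left(-135489 + 83614\right) = \left(-161549 + 58081\right) \left(-51875\right) = \left(-103468\right) \left(-51875\right) = 5367402500$)
$\left(l + X\right) + 19 f{\left(-2 \right)} \left(-2\right) = \left(5367402500 + \frac{14771}{2}\right) + 19 \left(\left(-2\right) \left(-2\right)\right) \left(-2\right) = \frac{10734819771}{2} + 19 \cdot 4 \left(-2\right) = \frac{10734819771}{2} + 76 \left(-2\right) = \frac{10734819771}{2} - 152 = \frac{10734819467}{2}$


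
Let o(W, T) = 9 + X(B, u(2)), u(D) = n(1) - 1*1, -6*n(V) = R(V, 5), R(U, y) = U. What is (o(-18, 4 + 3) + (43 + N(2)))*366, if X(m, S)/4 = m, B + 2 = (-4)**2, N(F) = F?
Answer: 40260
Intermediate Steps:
n(V) = -V/6
u(D) = -7/6 (u(D) = -1/6*1 - 1*1 = -1/6 - 1 = -7/6)
B = 14 (B = -2 + (-4)**2 = -2 + 16 = 14)
X(m, S) = 4*m
o(W, T) = 65 (o(W, T) = 9 + 4*14 = 9 + 56 = 65)
(o(-18, 4 + 3) + (43 + N(2)))*366 = (65 + (43 + 2))*366 = (65 + 45)*366 = 110*366 = 40260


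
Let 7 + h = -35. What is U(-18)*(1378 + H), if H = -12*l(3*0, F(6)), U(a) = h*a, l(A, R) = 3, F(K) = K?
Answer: 1014552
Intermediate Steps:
h = -42 (h = -7 - 35 = -42)
U(a) = -42*a
H = -36 (H = -12*3 = -36)
U(-18)*(1378 + H) = (-42*(-18))*(1378 - 36) = 756*1342 = 1014552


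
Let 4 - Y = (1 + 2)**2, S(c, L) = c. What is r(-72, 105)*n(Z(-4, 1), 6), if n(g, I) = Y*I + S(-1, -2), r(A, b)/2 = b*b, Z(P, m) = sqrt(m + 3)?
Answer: -683550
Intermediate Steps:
Z(P, m) = sqrt(3 + m)
Y = -5 (Y = 4 - (1 + 2)**2 = 4 - 1*3**2 = 4 - 1*9 = 4 - 9 = -5)
r(A, b) = 2*b**2 (r(A, b) = 2*(b*b) = 2*b**2)
n(g, I) = -1 - 5*I (n(g, I) = -5*I - 1 = -1 - 5*I)
r(-72, 105)*n(Z(-4, 1), 6) = (2*105**2)*(-1 - 5*6) = (2*11025)*(-1 - 30) = 22050*(-31) = -683550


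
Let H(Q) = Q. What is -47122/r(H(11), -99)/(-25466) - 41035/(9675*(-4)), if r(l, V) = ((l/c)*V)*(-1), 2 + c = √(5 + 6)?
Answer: 1400438059/1324995980 + 23561*√11/13866237 ≈ 1.0626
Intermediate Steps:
c = -2 + √11 (c = -2 + √(5 + 6) = -2 + √11 ≈ 1.3166)
r(l, V) = -V*l/(-2 + √11) (r(l, V) = ((l/(-2 + √11))*V)*(-1) = (V*l/(-2 + √11))*(-1) = -V*l/(-2 + √11))
-47122/r(H(11), -99)/(-25466) - 41035/(9675*(-4)) = -(-94244/1089 + 47122*√11/1089)/(-25466) - 41035/(9675*(-4)) = -(-94244/1089 + 47122*√11/1089)*(-1/25466) - 41035/(-38700) = -47122*(-2/1089 + √11/1089)*(-1/25466) - 41035*(-1/38700) = (94244/1089 - 47122*√11/1089)*(-1/25466) + 8207/7740 = (-47122/13866237 + 23561*√11/13866237) + 8207/7740 = 1400438059/1324995980 + 23561*√11/13866237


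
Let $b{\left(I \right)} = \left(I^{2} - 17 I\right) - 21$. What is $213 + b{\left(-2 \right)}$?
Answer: $230$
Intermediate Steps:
$b{\left(I \right)} = -21 + I^{2} - 17 I$
$213 + b{\left(-2 \right)} = 213 - \left(-13 - 4\right) = 213 + \left(-21 + 4 + 34\right) = 213 + 17 = 230$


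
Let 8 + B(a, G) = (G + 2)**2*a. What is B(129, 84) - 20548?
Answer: 933528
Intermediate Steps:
B(a, G) = -8 + a*(2 + G)**2 (B(a, G) = -8 + (G + 2)**2*a = -8 + (2 + G)**2*a = -8 + a*(2 + G)**2)
B(129, 84) - 20548 = (-8 + 129*(2 + 84)**2) - 20548 = (-8 + 129*86**2) - 20548 = (-8 + 129*7396) - 20548 = (-8 + 954084) - 20548 = 954076 - 20548 = 933528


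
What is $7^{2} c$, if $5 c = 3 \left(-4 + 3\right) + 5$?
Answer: $\frac{98}{5} \approx 19.6$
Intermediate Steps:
$c = \frac{2}{5}$ ($c = \frac{3 \left(-4 + 3\right) + 5}{5} = \frac{3 \left(-1\right) + 5}{5} = \frac{-3 + 5}{5} = \frac{1}{5} \cdot 2 = \frac{2}{5} \approx 0.4$)
$7^{2} c = 7^{2} \cdot \frac{2}{5} = 49 \cdot \frac{2}{5} = \frac{98}{5}$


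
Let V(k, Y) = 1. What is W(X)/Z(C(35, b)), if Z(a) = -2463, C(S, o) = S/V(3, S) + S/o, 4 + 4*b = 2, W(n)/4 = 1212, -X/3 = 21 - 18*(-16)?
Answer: -1616/821 ≈ -1.9683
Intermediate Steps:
X = -927 (X = -3*(21 - 18*(-16)) = -3*(21 + 288) = -3*309 = -927)
W(n) = 4848 (W(n) = 4*1212 = 4848)
b = -½ (b = -1 + (¼)*2 = -1 + ½ = -½ ≈ -0.50000)
C(S, o) = S + S/o (C(S, o) = S/1 + S/o = S*1 + S/o = S + S/o)
W(X)/Z(C(35, b)) = 4848/(-2463) = 4848*(-1/2463) = -1616/821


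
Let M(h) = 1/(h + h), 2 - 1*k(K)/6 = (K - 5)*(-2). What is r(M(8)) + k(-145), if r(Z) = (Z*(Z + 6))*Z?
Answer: -7323551/4096 ≈ -1788.0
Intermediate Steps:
k(K) = -48 + 12*K (k(K) = 12 - 6*(K - 5)*(-2) = 12 - 6*(-5 + K)*(-2) = 12 - 6*(10 - 2*K) = 12 + (-60 + 12*K) = -48 + 12*K)
M(h) = 1/(2*h)
r(Z) = Z²*(6 + Z) (r(Z) = (Z*(6 + Z))*Z = Z²*(6 + Z))
r(M(8)) + k(-145) = ((½)/8)²*(6 + (½)/8) + (-48 + 12*(-145)) = ((½)*(⅛))²*(6 + (½)*(⅛)) + (-48 - 1740) = (1/16)²*(6 + 1/16) - 1788 = (1/256)*(97/16) - 1788 = 97/4096 - 1788 = -7323551/4096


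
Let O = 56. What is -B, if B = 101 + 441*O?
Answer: -24797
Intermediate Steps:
B = 24797 (B = 101 + 441*56 = 101 + 24696 = 24797)
-B = -1*24797 = -24797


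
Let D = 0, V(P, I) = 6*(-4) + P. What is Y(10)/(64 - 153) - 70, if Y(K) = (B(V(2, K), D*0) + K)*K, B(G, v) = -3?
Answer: -6300/89 ≈ -70.786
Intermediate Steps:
V(P, I) = -24 + P
Y(K) = K*(-3 + K) (Y(K) = (-3 + K)*K = K*(-3 + K))
Y(10)/(64 - 153) - 70 = (10*(-3 + 10))/(64 - 153) - 70 = (10*7)/(-89) - 70 = -1/89*70 - 70 = -70/89 - 70 = -6300/89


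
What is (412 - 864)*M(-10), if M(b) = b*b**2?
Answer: 452000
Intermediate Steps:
M(b) = b**3
(412 - 864)*M(-10) = (412 - 864)*(-10)**3 = -452*(-1000) = 452000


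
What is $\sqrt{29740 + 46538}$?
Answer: $\sqrt{76278} \approx 276.18$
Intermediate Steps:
$\sqrt{29740 + 46538} = \sqrt{76278}$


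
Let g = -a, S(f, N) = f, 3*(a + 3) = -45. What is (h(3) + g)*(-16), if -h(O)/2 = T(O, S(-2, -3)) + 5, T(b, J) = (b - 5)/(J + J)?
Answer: -112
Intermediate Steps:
a = -18 (a = -3 + (⅓)*(-45) = -3 - 15 = -18)
T(b, J) = (-5 + b)/(2*J) (T(b, J) = (-5 + b)/((2*J)) = (-5 + b)*(1/(2*J)) = (-5 + b)/(2*J))
g = 18 (g = -1*(-18) = 18)
h(O) = -25/2 + O/2 (h(O) = -2*((½)*(-5 + O)/(-2) + 5) = -2*((½)*(-½)*(-5 + O) + 5) = -2*((5/4 - O/4) + 5) = -2*(25/4 - O/4) = -25/2 + O/2)
(h(3) + g)*(-16) = ((-25/2 + (½)*3) + 18)*(-16) = ((-25/2 + 3/2) + 18)*(-16) = (-11 + 18)*(-16) = 7*(-16) = -112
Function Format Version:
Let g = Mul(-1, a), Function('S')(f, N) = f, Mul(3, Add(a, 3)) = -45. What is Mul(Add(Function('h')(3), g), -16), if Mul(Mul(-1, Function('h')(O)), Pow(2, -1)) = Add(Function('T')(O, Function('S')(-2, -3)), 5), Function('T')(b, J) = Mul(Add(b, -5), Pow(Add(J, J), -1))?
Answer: -112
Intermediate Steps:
a = -18 (a = Add(-3, Mul(Rational(1, 3), -45)) = Add(-3, -15) = -18)
Function('T')(b, J) = Mul(Rational(1, 2), Pow(J, -1), Add(-5, b)) (Function('T')(b, J) = Mul(Add(-5, b), Pow(Mul(2, J), -1)) = Mul(Add(-5, b), Mul(Rational(1, 2), Pow(J, -1))) = Mul(Rational(1, 2), Pow(J, -1), Add(-5, b)))
g = 18 (g = Mul(-1, -18) = 18)
Function('h')(O) = Add(Rational(-25, 2), Mul(Rational(1, 2), O)) (Function('h')(O) = Mul(-2, Add(Mul(Rational(1, 2), Pow(-2, -1), Add(-5, O)), 5)) = Mul(-2, Add(Mul(Rational(1, 2), Rational(-1, 2), Add(-5, O)), 5)) = Mul(-2, Add(Add(Rational(5, 4), Mul(Rational(-1, 4), O)), 5)) = Mul(-2, Add(Rational(25, 4), Mul(Rational(-1, 4), O))) = Add(Rational(-25, 2), Mul(Rational(1, 2), O)))
Mul(Add(Function('h')(3), g), -16) = Mul(Add(Add(Rational(-25, 2), Mul(Rational(1, 2), 3)), 18), -16) = Mul(Add(Add(Rational(-25, 2), Rational(3, 2)), 18), -16) = Mul(Add(-11, 18), -16) = Mul(7, -16) = -112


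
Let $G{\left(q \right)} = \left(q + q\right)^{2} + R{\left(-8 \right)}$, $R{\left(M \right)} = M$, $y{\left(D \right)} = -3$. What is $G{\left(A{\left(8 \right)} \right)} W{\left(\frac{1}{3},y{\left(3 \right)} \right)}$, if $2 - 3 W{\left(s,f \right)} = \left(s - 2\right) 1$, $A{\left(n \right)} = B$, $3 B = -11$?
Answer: $\frac{4532}{81} \approx 55.951$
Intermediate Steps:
$B = - \frac{11}{3}$ ($B = \frac{1}{3} \left(-11\right) = - \frac{11}{3} \approx -3.6667$)
$A{\left(n \right)} = - \frac{11}{3}$
$W{\left(s,f \right)} = \frac{4}{3} - \frac{s}{3}$ ($W{\left(s,f \right)} = \frac{2}{3} - \frac{\left(s - 2\right) 1}{3} = \frac{2}{3} - \frac{\left(-2 + s\right) 1}{3} = \frac{2}{3} - \frac{-2 + s}{3} = \frac{2}{3} - \left(- \frac{2}{3} + \frac{s}{3}\right) = \frac{4}{3} - \frac{s}{3}$)
$G{\left(q \right)} = -8 + 4 q^{2}$ ($G{\left(q \right)} = \left(q + q\right)^{2} - 8 = \left(2 q\right)^{2} - 8 = 4 q^{2} - 8 = -8 + 4 q^{2}$)
$G{\left(A{\left(8 \right)} \right)} W{\left(\frac{1}{3},y{\left(3 \right)} \right)} = \left(-8 + 4 \left(- \frac{11}{3}\right)^{2}\right) \left(\frac{4}{3} - \frac{1}{3 \cdot 3}\right) = \left(-8 + 4 \cdot \frac{121}{9}\right) \left(\frac{4}{3} - \frac{1}{9}\right) = \left(-8 + \frac{484}{9}\right) \left(\frac{4}{3} - \frac{1}{9}\right) = \frac{412}{9} \cdot \frac{11}{9} = \frac{4532}{81}$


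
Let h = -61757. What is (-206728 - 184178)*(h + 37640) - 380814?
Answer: 9427099188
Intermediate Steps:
(-206728 - 184178)*(h + 37640) - 380814 = (-206728 - 184178)*(-61757 + 37640) - 380814 = -390906*(-24117) - 380814 = 9427480002 - 380814 = 9427099188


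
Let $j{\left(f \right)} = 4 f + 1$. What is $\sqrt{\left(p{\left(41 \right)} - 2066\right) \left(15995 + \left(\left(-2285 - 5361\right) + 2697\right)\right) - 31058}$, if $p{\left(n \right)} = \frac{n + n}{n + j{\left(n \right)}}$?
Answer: $\frac{2 i \sqrt{60597804497}}{103} \approx 4779.9 i$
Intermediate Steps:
$j{\left(f \right)} = 1 + 4 f$
$p{\left(n \right)} = \frac{2 n}{1 + 5 n}$ ($p{\left(n \right)} = \frac{n + n}{n + \left(1 + 4 n\right)} = \frac{2 n}{1 + 5 n}$)
$\sqrt{\left(p{\left(41 \right)} - 2066\right) \left(15995 + \left(\left(-2285 - 5361\right) + 2697\right)\right) - 31058} = \sqrt{\left(2 \cdot 41 \frac{1}{1 + 5 \cdot 41} - 2066\right) \left(15995 + \left(\left(-2285 - 5361\right) + 2697\right)\right) - 31058} = \sqrt{\left(2 \cdot 41 \frac{1}{1 + 205} - 2066\right) \left(15995 + \left(-7646 + 2697\right)\right) - 31058} = \sqrt{\left(2 \cdot 41 \cdot \frac{1}{206} - 2066\right) \left(15995 - 4949\right) - 31058} = \sqrt{\left(2 \cdot 41 \cdot \frac{1}{206} - 2066\right) 11046 - 31058} = \sqrt{\left(\frac{41}{103} - 2066\right) 11046 - 31058} = \sqrt{\left(- \frac{212757}{103}\right) 11046 - 31058} = \sqrt{- \frac{2350113822}{103} - 31058} = \sqrt{- \frac{2353312796}{103}} = \frac{2 i \sqrt{60597804497}}{103}$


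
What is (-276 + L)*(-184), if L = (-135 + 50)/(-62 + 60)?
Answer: 42964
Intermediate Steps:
L = 85/2 (L = -85/(-2) = -85*(-½) = 85/2 ≈ 42.500)
(-276 + L)*(-184) = (-276 + 85/2)*(-184) = -467/2*(-184) = 42964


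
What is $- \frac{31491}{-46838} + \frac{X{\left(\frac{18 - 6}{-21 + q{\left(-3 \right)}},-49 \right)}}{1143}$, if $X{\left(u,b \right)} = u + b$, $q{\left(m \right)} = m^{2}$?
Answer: $\frac{33652313}{53535834} \approx 0.62859$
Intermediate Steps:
$X{\left(u,b \right)} = b + u$
$- \frac{31491}{-46838} + \frac{X{\left(\frac{18 - 6}{-21 + q{\left(-3 \right)}},-49 \right)}}{1143} = - \frac{31491}{-46838} + \frac{-49 + \frac{18 - 6}{-21 + \left(-3\right)^{2}}}{1143} = \left(-31491\right) \left(- \frac{1}{46838}\right) + \left(-49 + \frac{12}{-21 + 9}\right) \frac{1}{1143} = \frac{31491}{46838} + \left(-49 + \frac{12}{-12}\right) \frac{1}{1143} = \frac{31491}{46838} + \left(-49 + 12 \left(- \frac{1}{12}\right)\right) \frac{1}{1143} = \frac{31491}{46838} + \left(-49 - 1\right) \frac{1}{1143} = \frac{31491}{46838} - \frac{50}{1143} = \frac{33652313}{53535834}$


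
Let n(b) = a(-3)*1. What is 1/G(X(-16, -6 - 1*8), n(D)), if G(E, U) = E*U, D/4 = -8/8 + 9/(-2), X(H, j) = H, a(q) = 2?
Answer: -1/32 ≈ -0.031250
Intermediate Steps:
D = -22 (D = 4*(-8/8 + 9/(-2)) = 4*(-8*⅛ + 9*(-½)) = 4*(-1 - 9/2) = 4*(-11/2) = -22)
n(b) = 2 (n(b) = 2*1 = 2)
1/G(X(-16, -6 - 1*8), n(D)) = 1/(-16*2) = 1/(-32) = -1/32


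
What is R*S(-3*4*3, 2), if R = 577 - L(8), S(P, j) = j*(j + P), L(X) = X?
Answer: -38692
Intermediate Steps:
S(P, j) = j*(P + j)
R = 569 (R = 577 - 1*8 = 577 - 8 = 569)
R*S(-3*4*3, 2) = 569*(2*(-3*4*3 + 2)) = 569*(2*(-12*3 + 2)) = 569*(2*(-36 + 2)) = 569*(2*(-34)) = 569*(-68) = -38692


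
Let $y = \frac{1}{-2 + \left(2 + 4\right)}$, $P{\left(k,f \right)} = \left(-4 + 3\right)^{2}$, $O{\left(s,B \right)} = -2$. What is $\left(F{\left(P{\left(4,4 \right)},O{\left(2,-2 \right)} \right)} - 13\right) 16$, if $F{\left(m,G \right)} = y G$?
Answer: $-216$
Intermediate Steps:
$P{\left(k,f \right)} = 1$ ($P{\left(k,f \right)} = \left(-1\right)^{2} = 1$)
$y = \frac{1}{4}$ ($y = \frac{1}{-2 + 6} = \frac{1}{4} \approx 0.25$)
$F{\left(m,G \right)} = \frac{G}{4}$
$\left(F{\left(P{\left(4,4 \right)},O{\left(2,-2 \right)} \right)} - 13\right) 16 = \left(\frac{1}{4} \left(-2\right) - 13\right) 16 = \left(- \frac{1}{2} - 13\right) 16 = \left(- \frac{27}{2}\right) 16 = -216$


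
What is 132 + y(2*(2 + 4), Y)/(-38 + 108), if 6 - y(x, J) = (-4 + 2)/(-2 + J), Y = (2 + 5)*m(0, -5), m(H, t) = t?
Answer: 34210/259 ≈ 132.08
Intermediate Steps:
Y = -35 (Y = (2 + 5)*(-5) = 7*(-5) = -35)
y(x, J) = 6 + 2/(-2 + J) (y(x, J) = 6 - (-4 + 2)/(-2 + J) = 6 - (-2)/(-2 + J) = 6 + 2/(-2 + J))
132 + y(2*(2 + 4), Y)/(-38 + 108) = 132 + (2*(-5 + 3*(-35))/(-2 - 35))/(-38 + 108) = 132 + (2*(-5 - 105)/(-37))/70 = 132 + (2*(-1/37)*(-110))/70 = 132 + (1/70)*(220/37) = 132 + 22/259 = 34210/259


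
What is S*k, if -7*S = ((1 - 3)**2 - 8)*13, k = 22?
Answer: 1144/7 ≈ 163.43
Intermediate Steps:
S = 52/7 (S = -((1 - 3)**2 - 8)*13/7 = -((-2)**2 - 8)*13/7 = -(4 - 8)*13/7 = -(-4)*13/7 = -1/7*(-52) = 52/7 ≈ 7.4286)
S*k = (52/7)*22 = 1144/7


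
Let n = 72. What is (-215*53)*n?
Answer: -820440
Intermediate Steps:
(-215*53)*n = -215*53*72 = -11395*72 = -820440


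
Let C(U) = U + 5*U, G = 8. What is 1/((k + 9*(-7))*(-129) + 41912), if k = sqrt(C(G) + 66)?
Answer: 50039/2502004447 + 129*sqrt(114)/2502004447 ≈ 2.0550e-5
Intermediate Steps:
C(U) = 6*U
k = sqrt(114) (k = sqrt(6*8 + 66) = sqrt(48 + 66) = sqrt(114) ≈ 10.677)
1/((k + 9*(-7))*(-129) + 41912) = 1/((sqrt(114) + 9*(-7))*(-129) + 41912) = 1/((sqrt(114) - 63)*(-129) + 41912) = 1/((-63 + sqrt(114))*(-129) + 41912) = 1/((8127 - 129*sqrt(114)) + 41912) = 1/(50039 - 129*sqrt(114))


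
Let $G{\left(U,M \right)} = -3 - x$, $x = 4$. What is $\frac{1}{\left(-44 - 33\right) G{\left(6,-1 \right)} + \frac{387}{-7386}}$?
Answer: $\frac{2462}{1326889} \approx 0.0018555$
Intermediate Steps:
$G{\left(U,M \right)} = -7$ ($G{\left(U,M \right)} = -3 - 4 = -7$)
$\frac{1}{\left(-44 - 33\right) G{\left(6,-1 \right)} + \frac{387}{-7386}} = \frac{1}{\left(-44 - 33\right) \left(-7\right) + \frac{387}{-7386}} = \frac{1}{\left(-77\right) \left(-7\right) + 387 \left(- \frac{1}{7386}\right)} = \frac{1}{539 - \frac{129}{2462}} = \frac{1}{\frac{1326889}{2462}} = \frac{2462}{1326889}$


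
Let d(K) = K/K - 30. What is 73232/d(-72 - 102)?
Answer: -73232/29 ≈ -2525.2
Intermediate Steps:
d(K) = -29 (d(K) = 1 - 30 = -29)
73232/d(-72 - 102) = 73232/(-29) = 73232*(-1/29) = -73232/29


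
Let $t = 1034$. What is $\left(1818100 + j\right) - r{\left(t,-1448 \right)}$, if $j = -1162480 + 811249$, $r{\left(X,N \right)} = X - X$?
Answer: $1466869$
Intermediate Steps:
$r{\left(X,N \right)} = 0$
$j = -351231$
$\left(1818100 + j\right) - r{\left(t,-1448 \right)} = \left(1818100 - 351231\right) - 0 = 1466869 + 0 = 1466869$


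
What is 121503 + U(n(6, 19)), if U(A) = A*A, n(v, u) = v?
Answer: 121539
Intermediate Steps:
U(A) = A²
121503 + U(n(6, 19)) = 121503 + 6² = 121503 + 36 = 121539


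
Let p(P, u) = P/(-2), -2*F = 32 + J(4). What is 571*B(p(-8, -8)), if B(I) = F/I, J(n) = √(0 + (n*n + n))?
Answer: -2284 - 571*√5/4 ≈ -2603.2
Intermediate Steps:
J(n) = √(n + n²) (J(n) = √(0 + (n² + n)) = √(0 + (n + n²)) = √(n + n²))
F = -16 - √5 (F = -(32 + √(4*(1 + 4)))/2 = -(32 + √(4*5))/2 = -(32 + √20)/2 = -(32 + 2*√5)/2 = -16 - √5 ≈ -18.236)
p(P, u) = -P/2 (p(P, u) = P*(-½) = -P/2)
B(I) = (-16 - √5)/I
571*B(p(-8, -8)) = 571*((-16 - √5)/((-½*(-8)))) = 571*((-16 - √5)/4) = 571*(-4 - √5/4) = -2284 - 571*√5/4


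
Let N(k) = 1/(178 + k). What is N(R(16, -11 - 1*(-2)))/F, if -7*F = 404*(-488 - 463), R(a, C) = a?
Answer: 7/74535576 ≈ 9.3915e-8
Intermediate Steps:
F = 384204/7 (F = -404*(-488 - 463)/7 = -404*(-951)/7 = -⅐*(-384204) = 384204/7 ≈ 54886.)
N(R(16, -11 - 1*(-2)))/F = 1/((178 + 16)*(384204/7)) = (7/384204)/194 = (1/194)*(7/384204) = 7/74535576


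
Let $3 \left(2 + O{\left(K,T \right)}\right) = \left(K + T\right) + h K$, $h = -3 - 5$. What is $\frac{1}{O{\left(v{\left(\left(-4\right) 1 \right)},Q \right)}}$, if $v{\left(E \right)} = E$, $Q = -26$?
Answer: $- \frac{3}{4} \approx -0.75$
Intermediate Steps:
$h = -8$ ($h = -3 - 5 = -8$)
$O{\left(K,T \right)} = -2 - \frac{7 K}{3} + \frac{T}{3}$ ($O{\left(K,T \right)} = -2 + \frac{\left(K + T\right) - 8 K}{3} = -2 + \frac{T - 7 K}{3} = -2 - \left(- \frac{T}{3} + \frac{7 K}{3}\right) = -2 - \frac{7 K}{3} + \frac{T}{3}$)
$\frac{1}{O{\left(v{\left(\left(-4\right) 1 \right)},Q \right)}} = \frac{1}{-2 - \frac{7 \left(\left(-4\right) 1\right)}{3} + \frac{1}{3} \left(-26\right)} = \frac{1}{-2 - - \frac{28}{3} - \frac{26}{3}} = \frac{1}{-2 + \frac{28}{3} - \frac{26}{3}} = \frac{1}{- \frac{4}{3}} = - \frac{3}{4}$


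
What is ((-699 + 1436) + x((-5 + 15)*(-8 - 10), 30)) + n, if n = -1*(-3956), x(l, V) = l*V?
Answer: -707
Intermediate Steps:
x(l, V) = V*l
n = 3956
((-699 + 1436) + x((-5 + 15)*(-8 - 10), 30)) + n = ((-699 + 1436) + 30*((-5 + 15)*(-8 - 10))) + 3956 = (737 + 30*(10*(-18))) + 3956 = (737 + 30*(-180)) + 3956 = (737 - 5400) + 3956 = -4663 + 3956 = -707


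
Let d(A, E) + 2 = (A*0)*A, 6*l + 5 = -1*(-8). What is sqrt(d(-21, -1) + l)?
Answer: I*sqrt(6)/2 ≈ 1.2247*I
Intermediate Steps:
l = 1/2 (l = -5/6 + (-1*(-8))/6 = -5/6 + (1/6)*8 = -5/6 + 4/3 = 1/2 ≈ 0.50000)
d(A, E) = -2 (d(A, E) = -2 + (A*0)*A = -2 + 0*A = -2 + 0 = -2)
sqrt(d(-21, -1) + l) = sqrt(-2 + 1/2) = sqrt(-3/2) = I*sqrt(6)/2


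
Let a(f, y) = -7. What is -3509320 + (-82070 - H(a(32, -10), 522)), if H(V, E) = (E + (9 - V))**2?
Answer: -3880834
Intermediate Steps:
H(V, E) = (9 + E - V)**2
-3509320 + (-82070 - H(a(32, -10), 522)) = -3509320 + (-82070 - (9 + 522 - 1*(-7))**2) = -3509320 + (-82070 - (9 + 522 + 7)**2) = -3509320 + (-82070 - 1*538**2) = -3509320 + (-82070 - 1*289444) = -3509320 + (-82070 - 289444) = -3509320 - 371514 = -3880834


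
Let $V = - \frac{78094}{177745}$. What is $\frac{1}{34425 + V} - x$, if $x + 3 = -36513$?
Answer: $\frac{223433864755741}{6118793531} \approx 36516.0$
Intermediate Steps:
$x = -36516$ ($x = -3 - 36513 = -36516$)
$V = - \frac{78094}{177745}$ ($V = \left(-78094\right) \frac{1}{177745} = - \frac{78094}{177745} \approx -0.43936$)
$\frac{1}{34425 + V} - x = \frac{1}{34425 - \frac{78094}{177745}} - -36516 = \frac{1}{\frac{6118793531}{177745}} + 36516 = \frac{177745}{6118793531} + 36516 = \frac{223433864755741}{6118793531}$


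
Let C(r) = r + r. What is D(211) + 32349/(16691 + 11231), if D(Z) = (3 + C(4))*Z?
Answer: 64839311/27922 ≈ 2322.2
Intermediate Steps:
C(r) = 2*r
D(Z) = 11*Z (D(Z) = (3 + 2*4)*Z = (3 + 8)*Z = 11*Z)
D(211) + 32349/(16691 + 11231) = 11*211 + 32349/(16691 + 11231) = 2321 + 32349/27922 = 64839311/27922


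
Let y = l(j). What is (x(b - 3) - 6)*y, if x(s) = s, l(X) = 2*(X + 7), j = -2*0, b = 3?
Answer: -84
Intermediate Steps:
j = 0
l(X) = 14 + 2*X (l(X) = 2*(7 + X) = 14 + 2*X)
y = 14 (y = 14 + 2*0 = 14 + 0 = 14)
(x(b - 3) - 6)*y = ((3 - 3) - 6)*14 = (0 - 6)*14 = -6*14 = -84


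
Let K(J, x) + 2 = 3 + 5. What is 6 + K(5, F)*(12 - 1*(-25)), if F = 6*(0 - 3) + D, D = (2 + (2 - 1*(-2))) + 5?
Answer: 228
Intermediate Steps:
D = 11 (D = (2 + (2 + 2)) + 5 = (2 + 4) + 5 = 6 + 5 = 11)
F = -7 (F = 6*(0 - 3) + 11 = 6*(-3) + 11 = -18 + 11 = -7)
K(J, x) = 6 (K(J, x) = -2 + (3 + 5) = -2 + 8 = 6)
6 + K(5, F)*(12 - 1*(-25)) = 6 + 6*(12 - 1*(-25)) = 6 + 6*(12 + 25) = 6 + 6*37 = 6 + 222 = 228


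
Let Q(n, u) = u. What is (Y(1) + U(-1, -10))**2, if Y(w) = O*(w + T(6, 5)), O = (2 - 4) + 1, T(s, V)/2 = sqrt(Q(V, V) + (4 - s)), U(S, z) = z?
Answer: 133 + 44*sqrt(3) ≈ 209.21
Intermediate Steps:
T(s, V) = 2*sqrt(4 + V - s) (T(s, V) = 2*sqrt(V + (4 - s)) = 2*sqrt(4 + V - s))
O = -1 (O = -2 + 1 = -1)
Y(w) = -w - 2*sqrt(3) (Y(w) = -(w + 2*sqrt(4 + 5 - 1*6)) = -(w + 2*sqrt(4 + 5 - 6)) = -(w + 2*sqrt(3)) = -w - 2*sqrt(3))
(Y(1) + U(-1, -10))**2 = ((-1*1 - 2*sqrt(3)) - 10)**2 = ((-1 - 2*sqrt(3)) - 10)**2 = (-11 - 2*sqrt(3))**2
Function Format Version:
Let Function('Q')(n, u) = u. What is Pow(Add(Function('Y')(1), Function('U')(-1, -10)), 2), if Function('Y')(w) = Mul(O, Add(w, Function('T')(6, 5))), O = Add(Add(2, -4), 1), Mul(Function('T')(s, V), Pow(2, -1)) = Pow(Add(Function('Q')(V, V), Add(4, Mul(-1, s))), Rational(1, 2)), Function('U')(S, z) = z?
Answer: Add(133, Mul(44, Pow(3, Rational(1, 2)))) ≈ 209.21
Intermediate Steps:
Function('T')(s, V) = Mul(2, Pow(Add(4, V, Mul(-1, s)), Rational(1, 2))) (Function('T')(s, V) = Mul(2, Pow(Add(V, Add(4, Mul(-1, s))), Rational(1, 2))) = Mul(2, Pow(Add(4, V, Mul(-1, s)), Rational(1, 2))))
O = -1 (O = Add(-2, 1) = -1)
Function('Y')(w) = Add(Mul(-1, w), Mul(-2, Pow(3, Rational(1, 2)))) (Function('Y')(w) = Mul(-1, Add(w, Mul(2, Pow(Add(4, 5, Mul(-1, 6)), Rational(1, 2))))) = Mul(-1, Add(w, Mul(2, Pow(Add(4, 5, -6), Rational(1, 2))))) = Mul(-1, Add(w, Mul(2, Pow(3, Rational(1, 2))))) = Add(Mul(-1, w), Mul(-2, Pow(3, Rational(1, 2)))))
Pow(Add(Function('Y')(1), Function('U')(-1, -10)), 2) = Pow(Add(Add(Mul(-1, 1), Mul(-2, Pow(3, Rational(1, 2)))), -10), 2) = Pow(Add(Add(-1, Mul(-2, Pow(3, Rational(1, 2)))), -10), 2) = Pow(Add(-11, Mul(-2, Pow(3, Rational(1, 2)))), 2)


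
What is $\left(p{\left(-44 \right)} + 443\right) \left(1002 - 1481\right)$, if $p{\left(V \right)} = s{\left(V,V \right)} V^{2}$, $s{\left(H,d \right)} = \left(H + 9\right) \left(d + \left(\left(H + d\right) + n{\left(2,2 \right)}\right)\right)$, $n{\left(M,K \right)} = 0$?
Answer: $-4284541477$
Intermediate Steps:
$s{\left(H,d \right)} = \left(9 + H\right) \left(H + 2 d\right)$ ($s{\left(H,d \right)} = \left(H + 9\right) \left(d + \left(\left(H + d\right) + 0\right)\right) = \left(9 + H\right) \left(d + \left(H + d\right)\right) = \left(9 + H\right) \left(H + 2 d\right)$)
$p{\left(V \right)} = V^{2} \left(3 V^{2} + 27 V\right)$ ($p{\left(V \right)} = \left(V^{2} + 9 V + 18 V + 2 V V\right) V^{2} = \left(V^{2} + 9 V + 18 V + 2 V^{2}\right) V^{2} = \left(3 V^{2} + 27 V\right) V^{2} = V^{2} \left(3 V^{2} + 27 V\right)$)
$\left(p{\left(-44 \right)} + 443\right) \left(1002 - 1481\right) = \left(3 \left(-44\right)^{3} \left(9 - 44\right) + 443\right) \left(1002 - 1481\right) = \left(3 \left(-85184\right) \left(-35\right) + 443\right) \left(-479\right) = \left(8944320 + 443\right) \left(-479\right) = 8944763 \left(-479\right) = -4284541477$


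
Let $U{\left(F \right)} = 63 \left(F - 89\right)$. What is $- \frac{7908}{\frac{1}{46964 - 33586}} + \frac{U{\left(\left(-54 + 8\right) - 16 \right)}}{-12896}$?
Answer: $- \frac{1364309407191}{12896} \approx -1.0579 \cdot 10^{8}$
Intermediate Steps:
$U{\left(F \right)} = -5607 + 63 F$ ($U{\left(F \right)} = 63 \left(-89 + F\right) = -5607 + 63 F$)
$- \frac{7908}{\frac{1}{46964 - 33586}} + \frac{U{\left(\left(-54 + 8\right) - 16 \right)}}{-12896} = - \frac{7908}{\frac{1}{46964 - 33586}} + \frac{-5607 + 63 \left(\left(-54 + 8\right) - 16\right)}{-12896} = - \frac{7908}{\frac{1}{13378}} + \left(-5607 + 63 \left(-46 - 16\right)\right) \left(- \frac{1}{12896}\right) = - 7908 \frac{1}{\frac{1}{13378}} + \left(-5607 + 63 \left(-62\right)\right) \left(- \frac{1}{12896}\right) = \left(-7908\right) 13378 + \left(-5607 - 3906\right) \left(- \frac{1}{12896}\right) = -105793224 - - \frac{9513}{12896} = -105793224 + \frac{9513}{12896} = - \frac{1364309407191}{12896}$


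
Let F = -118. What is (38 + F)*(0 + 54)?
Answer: -4320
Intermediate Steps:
(38 + F)*(0 + 54) = (38 - 118)*(0 + 54) = -80*54 = -4320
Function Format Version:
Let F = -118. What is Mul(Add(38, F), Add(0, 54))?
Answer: -4320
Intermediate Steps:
Mul(Add(38, F), Add(0, 54)) = Mul(Add(38, -118), Add(0, 54)) = Mul(-80, 54) = -4320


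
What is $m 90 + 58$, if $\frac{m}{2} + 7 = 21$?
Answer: $2578$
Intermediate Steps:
$m = 28$ ($m = -14 + 2 \cdot 21 = -14 + 42 = 28$)
$m 90 + 58 = 28 \cdot 90 + 58 = 2520 + 58 = 2578$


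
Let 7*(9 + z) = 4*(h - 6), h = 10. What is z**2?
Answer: 2209/49 ≈ 45.082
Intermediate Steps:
z = -47/7 (z = -9 + (4*(10 - 6))/7 = -9 + (4*4)/7 = -9 + (1/7)*16 = -9 + 16/7 = -47/7 ≈ -6.7143)
z**2 = (-47/7)**2 = 2209/49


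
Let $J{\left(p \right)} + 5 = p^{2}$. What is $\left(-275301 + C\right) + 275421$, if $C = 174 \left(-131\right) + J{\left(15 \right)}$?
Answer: $-22454$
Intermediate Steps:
$J{\left(p \right)} = -5 + p^{2}$
$C = -22574$ ($C = 174 \left(-131\right) - \left(5 - 15^{2}\right) = -22794 + \left(-5 + 225\right) = -22794 + 220 = -22574$)
$\left(-275301 + C\right) + 275421 = \left(-275301 - 22574\right) + 275421 = -297875 + 275421 = -22454$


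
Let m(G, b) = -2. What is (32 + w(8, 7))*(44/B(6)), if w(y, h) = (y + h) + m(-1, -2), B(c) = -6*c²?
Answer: -55/6 ≈ -9.1667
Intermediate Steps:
w(y, h) = -2 + h + y (w(y, h) = (y + h) - 2 = (h + y) - 2 = -2 + h + y)
(32 + w(8, 7))*(44/B(6)) = (32 + (-2 + 7 + 8))*(44/((-6*6²))) = (32 + 13)*(44/((-6*36))) = 45*(44/(-216)) = 45*(44*(-1/216)) = 45*(-11/54) = -55/6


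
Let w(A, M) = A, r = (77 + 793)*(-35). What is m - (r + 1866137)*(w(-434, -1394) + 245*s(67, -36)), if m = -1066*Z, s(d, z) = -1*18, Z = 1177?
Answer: 8890813146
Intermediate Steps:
s(d, z) = -18
r = -30450 (r = 870*(-35) = -30450)
m = -1254682 (m = -1066*1177 = -1254682)
m - (r + 1866137)*(w(-434, -1394) + 245*s(67, -36)) = -1254682 - (-30450 + 1866137)*(-434 + 245*(-18)) = -1254682 - 1835687*(-434 - 4410) = -1254682 - 1835687*(-4844) = -1254682 - 1*(-8892067828) = -1254682 + 8892067828 = 8890813146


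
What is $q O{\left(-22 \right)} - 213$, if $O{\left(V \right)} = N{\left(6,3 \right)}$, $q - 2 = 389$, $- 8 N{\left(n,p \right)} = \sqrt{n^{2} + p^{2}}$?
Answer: $-213 - \frac{1173 \sqrt{5}}{8} \approx -540.86$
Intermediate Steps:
$N{\left(n,p \right)} = - \frac{\sqrt{n^{2} + p^{2}}}{8}$
$q = 391$ ($q = 2 + 389 = 391$)
$O{\left(V \right)} = - \frac{3 \sqrt{5}}{8}$ ($O{\left(V \right)} = - \frac{\sqrt{6^{2} + 3^{2}}}{8} = - \frac{\sqrt{36 + 9}}{8} = - \frac{\sqrt{45}}{8} = - \frac{3 \sqrt{5}}{8}$)
$q O{\left(-22 \right)} - 213 = 391 \left(- \frac{3 \sqrt{5}}{8}\right) - 213 = - \frac{1173 \sqrt{5}}{8} - 213 = -213 - \frac{1173 \sqrt{5}}{8}$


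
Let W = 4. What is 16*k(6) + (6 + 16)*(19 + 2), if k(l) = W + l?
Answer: 622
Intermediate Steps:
k(l) = 4 + l
16*k(6) + (6 + 16)*(19 + 2) = 16*(4 + 6) + (6 + 16)*(19 + 2) = 16*10 + 22*21 = 160 + 462 = 622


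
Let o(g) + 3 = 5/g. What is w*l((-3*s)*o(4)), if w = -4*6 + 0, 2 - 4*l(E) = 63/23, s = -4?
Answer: 102/23 ≈ 4.4348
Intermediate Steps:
o(g) = -3 + 5/g
l(E) = -17/92 (l(E) = ½ - 63/(4*23) = ½ - ¼*63/23 = ½ - 63/92 = -17/92)
w = -24 (w = -24 + 0 = -24)
w*l((-3*s)*o(4)) = -24*(-17/92) = 102/23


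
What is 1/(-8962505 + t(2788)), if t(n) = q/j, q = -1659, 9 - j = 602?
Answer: -593/5314763806 ≈ -1.1158e-7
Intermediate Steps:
j = -593 (j = 9 - 1*602 = 9 - 602 = -593)
t(n) = 1659/593 (t(n) = -1659/(-593) = -1659*(-1/593) = 1659/593)
1/(-8962505 + t(2788)) = 1/(-8962505 + 1659/593) = 1/(-5314763806/593) = -593/5314763806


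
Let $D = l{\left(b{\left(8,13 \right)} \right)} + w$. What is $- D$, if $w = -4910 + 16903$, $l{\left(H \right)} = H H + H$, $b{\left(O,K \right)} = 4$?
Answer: $-12013$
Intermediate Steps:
$l{\left(H \right)} = H + H^{2}$ ($l{\left(H \right)} = H^{2} + H = H + H^{2}$)
$w = 11993$
$D = 12013$ ($D = 4 \left(1 + 4\right) + 11993 = 4 \cdot 5 + 11993 = 20 + 11993 = 12013$)
$- D = \left(-1\right) 12013 = -12013$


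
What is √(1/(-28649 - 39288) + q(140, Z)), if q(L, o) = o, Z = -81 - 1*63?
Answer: I*√664622847473/67937 ≈ 12.0*I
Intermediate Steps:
Z = -144 (Z = -81 - 63 = -144)
√(1/(-28649 - 39288) + q(140, Z)) = √(1/(-28649 - 39288) - 144) = √(1/(-67937) - 144) = √(-1/67937 - 144) = √(-9782929/67937) = I*√664622847473/67937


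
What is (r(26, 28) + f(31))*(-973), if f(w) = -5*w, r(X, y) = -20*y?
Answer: 695695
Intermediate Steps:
(r(26, 28) + f(31))*(-973) = (-20*28 - 5*31)*(-973) = (-560 - 155)*(-973) = -715*(-973) = 695695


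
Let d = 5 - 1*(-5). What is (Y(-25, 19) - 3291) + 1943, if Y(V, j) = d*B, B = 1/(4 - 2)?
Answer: -1343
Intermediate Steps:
B = 1/2 ≈ 0.50000
d = 10 (d = 5 + 5 = 10)
Y(V, j) = 5 (Y(V, j) = 10*(1/2) = 5)
(Y(-25, 19) - 3291) + 1943 = (5 - 3291) + 1943 = -3286 + 1943 = -1343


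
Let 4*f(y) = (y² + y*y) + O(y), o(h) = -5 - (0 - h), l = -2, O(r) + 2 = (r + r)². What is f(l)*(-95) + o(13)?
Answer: -1029/2 ≈ -514.50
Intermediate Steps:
O(r) = -2 + 4*r² (O(r) = -2 + (r + r)² = -2 + (2*r)² = -2 + 4*r²)
o(h) = -5 + h (o(h) = -5 - (-1)*h = -5 + h)
f(y) = -½ + 3*y²/2 (f(y) = ((y² + y*y) + (-2 + 4*y²))/4 = ((y² + y²) + (-2 + 4*y²))/4 = (2*y² + (-2 + 4*y²))/4 = (-2 + 6*y²)/4 = -½ + 3*y²/2)
f(l)*(-95) + o(13) = (-½ + (3/2)*(-2)²)*(-95) + (-5 + 13) = (-½ + (3/2)*4)*(-95) + 8 = (-½ + 6)*(-95) + 8 = (11/2)*(-95) + 8 = -1045/2 + 8 = -1029/2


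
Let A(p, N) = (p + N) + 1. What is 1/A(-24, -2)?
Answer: -1/25 ≈ -0.040000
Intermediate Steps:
A(p, N) = 1 + N + p (A(p, N) = (N + p) + 1 = 1 + N + p)
1/A(-24, -2) = 1/(1 - 2 - 24) = 1/(-25) = -1/25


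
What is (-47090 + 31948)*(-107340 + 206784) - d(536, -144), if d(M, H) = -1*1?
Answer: -1505781047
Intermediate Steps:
d(M, H) = -1
(-47090 + 31948)*(-107340 + 206784) - d(536, -144) = (-47090 + 31948)*(-107340 + 206784) - 1*(-1) = -15142*99444 + 1 = -1505781048 + 1 = -1505781047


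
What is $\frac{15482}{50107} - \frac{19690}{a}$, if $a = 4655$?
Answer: $- \frac{182907624}{46649617} \approx -3.9209$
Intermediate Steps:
$\frac{15482}{50107} - \frac{19690}{a} = \frac{15482}{50107} - \frac{19690}{4655} = 15482 \cdot \frac{1}{50107} - \frac{3938}{931} = \frac{15482}{50107} - \frac{3938}{931} = - \frac{182907624}{46649617}$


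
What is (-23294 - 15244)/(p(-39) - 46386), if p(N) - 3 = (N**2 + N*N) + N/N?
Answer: 19269/21670 ≈ 0.88920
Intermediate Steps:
p(N) = 4 + 2*N**2 (p(N) = 3 + ((N**2 + N*N) + N/N) = 3 + ((N**2 + N**2) + 1) = 3 + (2*N**2 + 1) = 3 + (1 + 2*N**2) = 4 + 2*N**2)
(-23294 - 15244)/(p(-39) - 46386) = (-23294 - 15244)/((4 + 2*(-39)**2) - 46386) = -38538/((4 + 2*1521) - 46386) = -38538/((4 + 3042) - 46386) = -38538/(3046 - 46386) = -38538/(-43340) = -38538*(-1/43340) = 19269/21670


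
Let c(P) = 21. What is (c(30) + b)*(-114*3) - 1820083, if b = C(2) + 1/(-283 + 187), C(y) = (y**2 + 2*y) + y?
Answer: -29290903/16 ≈ -1.8307e+6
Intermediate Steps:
C(y) = y**2 + 3*y
b = 959/96 (b = 2*(3 + 2) + 1/(-283 + 187) = 2*5 + 1/(-96) = 10 - 1/96 = 959/96 ≈ 9.9896)
(c(30) + b)*(-114*3) - 1820083 = (21 + 959/96)*(-114*3) - 1820083 = (2975/96)*(-342) - 1820083 = -169575/16 - 1820083 = -29290903/16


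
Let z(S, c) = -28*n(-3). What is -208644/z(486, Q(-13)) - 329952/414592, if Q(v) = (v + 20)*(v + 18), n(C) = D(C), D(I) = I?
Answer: -225338149/90692 ≈ -2484.7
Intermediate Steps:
n(C) = C
Q(v) = (18 + v)*(20 + v) (Q(v) = (20 + v)*(18 + v) = (18 + v)*(20 + v))
z(S, c) = 84 (z(S, c) = -28*(-3) = 84)
-208644/z(486, Q(-13)) - 329952/414592 = -208644/84 - 329952/414592 = -208644*1/84 - 329952*1/414592 = -17387/7 - 10311/12956 = -225338149/90692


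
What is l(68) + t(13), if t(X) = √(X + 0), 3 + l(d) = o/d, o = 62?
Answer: -71/34 + √13 ≈ 1.5173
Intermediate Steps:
l(d) = -3 + 62/d
t(X) = √X
l(68) + t(13) = (-3 + 62/68) + √13 = (-3 + 62*(1/68)) + √13 = (-3 + 31/34) + √13 = -71/34 + √13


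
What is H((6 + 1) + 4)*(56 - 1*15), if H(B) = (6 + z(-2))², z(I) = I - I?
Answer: 1476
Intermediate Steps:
z(I) = 0
H(B) = 36 (H(B) = (6 + 0)² = 6² = 36)
H((6 + 1) + 4)*(56 - 1*15) = 36*(56 - 1*15) = 36*(56 - 15) = 36*41 = 1476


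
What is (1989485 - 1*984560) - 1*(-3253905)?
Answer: 4258830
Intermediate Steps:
(1989485 - 1*984560) - 1*(-3253905) = (1989485 - 984560) + 3253905 = 1004925 + 3253905 = 4258830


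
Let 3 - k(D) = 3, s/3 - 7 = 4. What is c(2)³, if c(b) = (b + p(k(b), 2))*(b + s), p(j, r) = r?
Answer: 2744000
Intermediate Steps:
s = 33 (s = 21 + 3*4 = 21 + 12 = 33)
k(D) = 0 (k(D) = 3 - 1*3 = 3 - 3 = 0)
c(b) = (2 + b)*(33 + b) (c(b) = (b + 2)*(b + 33) = (2 + b)*(33 + b))
c(2)³ = (66 + 2² + 35*2)³ = (66 + 4 + 70)³ = 140³ = 2744000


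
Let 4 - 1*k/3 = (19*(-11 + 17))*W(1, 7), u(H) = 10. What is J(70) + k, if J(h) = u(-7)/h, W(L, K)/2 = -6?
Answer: 28813/7 ≈ 4116.1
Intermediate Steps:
W(L, K) = -12 (W(L, K) = 2*(-6) = -12)
k = 4116 (k = 12 - 3*19*(-11 + 17)*(-12) = 12 - 3*19*6*(-12) = 12 - 342*(-12) = 12 - 3*(-1368) = 12 + 4104 = 4116)
J(h) = 10/h
J(70) + k = 10/70 + 4116 = 10*(1/70) + 4116 = ⅐ + 4116 = 28813/7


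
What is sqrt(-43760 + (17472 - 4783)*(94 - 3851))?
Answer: I*sqrt(47716333) ≈ 6907.7*I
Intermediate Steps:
sqrt(-43760 + (17472 - 4783)*(94 - 3851)) = sqrt(-43760 + 12689*(-3757)) = sqrt(-43760 - 47672573) = sqrt(-47716333) = I*sqrt(47716333)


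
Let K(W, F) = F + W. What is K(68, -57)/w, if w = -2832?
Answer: -11/2832 ≈ -0.0038842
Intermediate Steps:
K(68, -57)/w = (-57 + 68)/(-2832) = 11*(-1/2832) = -11/2832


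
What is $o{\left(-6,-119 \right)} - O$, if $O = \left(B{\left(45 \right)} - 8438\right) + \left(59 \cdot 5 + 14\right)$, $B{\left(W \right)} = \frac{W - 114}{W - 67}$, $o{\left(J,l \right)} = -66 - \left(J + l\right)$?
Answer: $\frac{180067}{22} \approx 8184.9$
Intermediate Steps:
$o{\left(J,l \right)} = -66 - J - l$ ($o{\left(J,l \right)} = -66 - \left(J + l\right) = -66 - J - l$)
$B{\left(W \right)} = \frac{-114 + W}{-67 + W}$
$O = - \frac{178769}{22}$ ($O = \left(\frac{-114 + 45}{-67 + 45} - 8438\right) + \left(59 \cdot 5 + 14\right) = \left(\frac{1}{-22} \left(-69\right) - 8438\right) + \left(295 + 14\right) = \left(\left(- \frac{1}{22}\right) \left(-69\right) - 8438\right) + 309 = \left(\frac{69}{22} - 8438\right) + 309 = - \frac{185567}{22} + 309 = - \frac{178769}{22} \approx -8125.9$)
$o{\left(-6,-119 \right)} - O = \left(-66 - -6 - -119\right) - - \frac{178769}{22} = \left(-66 + 6 + 119\right) + \frac{178769}{22} = 59 + \frac{178769}{22} = \frac{180067}{22}$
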